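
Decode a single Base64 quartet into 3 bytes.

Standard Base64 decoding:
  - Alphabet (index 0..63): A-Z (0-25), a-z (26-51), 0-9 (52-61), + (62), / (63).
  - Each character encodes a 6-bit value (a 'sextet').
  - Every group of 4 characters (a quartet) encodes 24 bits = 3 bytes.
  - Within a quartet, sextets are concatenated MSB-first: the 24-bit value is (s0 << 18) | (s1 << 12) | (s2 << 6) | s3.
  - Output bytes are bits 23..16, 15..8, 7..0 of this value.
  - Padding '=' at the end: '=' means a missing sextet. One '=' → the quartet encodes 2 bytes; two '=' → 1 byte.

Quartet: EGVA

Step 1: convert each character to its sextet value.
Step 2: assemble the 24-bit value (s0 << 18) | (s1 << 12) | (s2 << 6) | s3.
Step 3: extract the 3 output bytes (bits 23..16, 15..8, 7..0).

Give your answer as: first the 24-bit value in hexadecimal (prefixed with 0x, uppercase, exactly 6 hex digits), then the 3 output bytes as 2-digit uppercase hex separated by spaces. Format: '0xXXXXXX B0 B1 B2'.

Answer: 0x106540 10 65 40

Derivation:
Sextets: E=4, G=6, V=21, A=0
24-bit: (4<<18) | (6<<12) | (21<<6) | 0
      = 0x100000 | 0x006000 | 0x000540 | 0x000000
      = 0x106540
Bytes: (v>>16)&0xFF=10, (v>>8)&0xFF=65, v&0xFF=40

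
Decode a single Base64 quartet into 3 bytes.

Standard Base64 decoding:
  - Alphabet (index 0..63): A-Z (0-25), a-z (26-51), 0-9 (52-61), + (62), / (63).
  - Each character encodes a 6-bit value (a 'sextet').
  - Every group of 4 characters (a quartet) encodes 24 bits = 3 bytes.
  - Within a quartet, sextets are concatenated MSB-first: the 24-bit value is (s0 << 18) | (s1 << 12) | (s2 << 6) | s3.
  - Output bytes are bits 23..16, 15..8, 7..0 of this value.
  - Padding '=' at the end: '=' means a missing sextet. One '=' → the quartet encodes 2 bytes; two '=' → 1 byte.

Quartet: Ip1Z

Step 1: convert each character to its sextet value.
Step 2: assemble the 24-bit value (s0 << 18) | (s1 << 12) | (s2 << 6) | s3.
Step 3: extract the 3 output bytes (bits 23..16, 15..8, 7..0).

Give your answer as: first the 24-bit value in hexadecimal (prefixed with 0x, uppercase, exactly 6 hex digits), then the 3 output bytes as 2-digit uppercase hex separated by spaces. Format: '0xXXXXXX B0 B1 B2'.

Answer: 0x229D59 22 9D 59

Derivation:
Sextets: I=8, p=41, 1=53, Z=25
24-bit: (8<<18) | (41<<12) | (53<<6) | 25
      = 0x200000 | 0x029000 | 0x000D40 | 0x000019
      = 0x229D59
Bytes: (v>>16)&0xFF=22, (v>>8)&0xFF=9D, v&0xFF=59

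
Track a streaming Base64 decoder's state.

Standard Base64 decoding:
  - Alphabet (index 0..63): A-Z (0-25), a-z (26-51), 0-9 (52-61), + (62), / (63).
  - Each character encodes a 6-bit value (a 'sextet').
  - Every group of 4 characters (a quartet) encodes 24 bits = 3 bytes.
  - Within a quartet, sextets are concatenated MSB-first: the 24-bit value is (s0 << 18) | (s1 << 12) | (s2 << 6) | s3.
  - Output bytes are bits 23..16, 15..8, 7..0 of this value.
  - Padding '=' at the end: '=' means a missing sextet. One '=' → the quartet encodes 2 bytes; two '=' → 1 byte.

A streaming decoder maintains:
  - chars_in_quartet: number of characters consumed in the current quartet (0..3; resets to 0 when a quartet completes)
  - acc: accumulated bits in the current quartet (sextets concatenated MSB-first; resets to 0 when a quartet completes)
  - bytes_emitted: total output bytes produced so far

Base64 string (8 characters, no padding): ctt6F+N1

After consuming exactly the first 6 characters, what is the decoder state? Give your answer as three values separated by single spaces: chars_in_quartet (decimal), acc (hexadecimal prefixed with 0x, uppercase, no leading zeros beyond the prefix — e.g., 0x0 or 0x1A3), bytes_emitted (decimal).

After char 0 ('c'=28): chars_in_quartet=1 acc=0x1C bytes_emitted=0
After char 1 ('t'=45): chars_in_quartet=2 acc=0x72D bytes_emitted=0
After char 2 ('t'=45): chars_in_quartet=3 acc=0x1CB6D bytes_emitted=0
After char 3 ('6'=58): chars_in_quartet=4 acc=0x72DB7A -> emit 72 DB 7A, reset; bytes_emitted=3
After char 4 ('F'=5): chars_in_quartet=1 acc=0x5 bytes_emitted=3
After char 5 ('+'=62): chars_in_quartet=2 acc=0x17E bytes_emitted=3

Answer: 2 0x17E 3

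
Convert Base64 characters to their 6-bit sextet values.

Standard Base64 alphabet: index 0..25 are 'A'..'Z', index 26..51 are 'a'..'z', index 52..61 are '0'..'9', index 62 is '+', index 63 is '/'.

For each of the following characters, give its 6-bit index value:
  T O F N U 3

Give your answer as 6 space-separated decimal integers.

'T': A..Z range, ord('T') − ord('A') = 19
'O': A..Z range, ord('O') − ord('A') = 14
'F': A..Z range, ord('F') − ord('A') = 5
'N': A..Z range, ord('N') − ord('A') = 13
'U': A..Z range, ord('U') − ord('A') = 20
'3': 0..9 range, 52 + ord('3') − ord('0') = 55

Answer: 19 14 5 13 20 55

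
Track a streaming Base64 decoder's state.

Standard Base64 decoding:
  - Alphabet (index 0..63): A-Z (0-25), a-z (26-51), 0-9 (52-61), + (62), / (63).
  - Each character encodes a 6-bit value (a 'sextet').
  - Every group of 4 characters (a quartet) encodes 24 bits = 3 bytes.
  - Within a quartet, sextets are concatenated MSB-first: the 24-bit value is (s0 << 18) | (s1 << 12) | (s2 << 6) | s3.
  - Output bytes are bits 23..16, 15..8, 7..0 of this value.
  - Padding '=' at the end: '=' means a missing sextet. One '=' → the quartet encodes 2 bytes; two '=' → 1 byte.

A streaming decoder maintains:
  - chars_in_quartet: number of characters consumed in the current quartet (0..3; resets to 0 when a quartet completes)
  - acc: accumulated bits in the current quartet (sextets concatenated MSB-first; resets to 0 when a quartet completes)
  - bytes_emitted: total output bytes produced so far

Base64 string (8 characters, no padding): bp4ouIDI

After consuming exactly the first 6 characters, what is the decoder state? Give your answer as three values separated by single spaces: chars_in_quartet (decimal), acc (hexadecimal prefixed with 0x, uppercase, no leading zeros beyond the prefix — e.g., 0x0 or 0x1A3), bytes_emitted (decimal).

Answer: 2 0xB88 3

Derivation:
After char 0 ('b'=27): chars_in_quartet=1 acc=0x1B bytes_emitted=0
After char 1 ('p'=41): chars_in_quartet=2 acc=0x6E9 bytes_emitted=0
After char 2 ('4'=56): chars_in_quartet=3 acc=0x1BA78 bytes_emitted=0
After char 3 ('o'=40): chars_in_quartet=4 acc=0x6E9E28 -> emit 6E 9E 28, reset; bytes_emitted=3
After char 4 ('u'=46): chars_in_quartet=1 acc=0x2E bytes_emitted=3
After char 5 ('I'=8): chars_in_quartet=2 acc=0xB88 bytes_emitted=3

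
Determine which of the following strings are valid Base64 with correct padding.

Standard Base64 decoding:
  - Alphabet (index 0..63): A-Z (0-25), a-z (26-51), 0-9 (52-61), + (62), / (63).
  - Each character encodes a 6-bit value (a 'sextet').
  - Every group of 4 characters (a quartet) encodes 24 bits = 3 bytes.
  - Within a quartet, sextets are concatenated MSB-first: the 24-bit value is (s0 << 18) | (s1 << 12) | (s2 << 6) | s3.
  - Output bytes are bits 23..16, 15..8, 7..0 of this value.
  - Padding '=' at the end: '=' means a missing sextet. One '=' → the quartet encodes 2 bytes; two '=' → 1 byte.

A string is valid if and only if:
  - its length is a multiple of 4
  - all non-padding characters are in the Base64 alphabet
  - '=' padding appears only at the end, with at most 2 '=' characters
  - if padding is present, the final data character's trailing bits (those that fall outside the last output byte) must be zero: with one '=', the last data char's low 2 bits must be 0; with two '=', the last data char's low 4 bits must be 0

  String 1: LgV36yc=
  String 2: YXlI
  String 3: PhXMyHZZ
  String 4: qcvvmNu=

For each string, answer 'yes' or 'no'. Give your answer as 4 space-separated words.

Answer: yes yes yes no

Derivation:
String 1: 'LgV36yc=' → valid
String 2: 'YXlI' → valid
String 3: 'PhXMyHZZ' → valid
String 4: 'qcvvmNu=' → invalid (bad trailing bits)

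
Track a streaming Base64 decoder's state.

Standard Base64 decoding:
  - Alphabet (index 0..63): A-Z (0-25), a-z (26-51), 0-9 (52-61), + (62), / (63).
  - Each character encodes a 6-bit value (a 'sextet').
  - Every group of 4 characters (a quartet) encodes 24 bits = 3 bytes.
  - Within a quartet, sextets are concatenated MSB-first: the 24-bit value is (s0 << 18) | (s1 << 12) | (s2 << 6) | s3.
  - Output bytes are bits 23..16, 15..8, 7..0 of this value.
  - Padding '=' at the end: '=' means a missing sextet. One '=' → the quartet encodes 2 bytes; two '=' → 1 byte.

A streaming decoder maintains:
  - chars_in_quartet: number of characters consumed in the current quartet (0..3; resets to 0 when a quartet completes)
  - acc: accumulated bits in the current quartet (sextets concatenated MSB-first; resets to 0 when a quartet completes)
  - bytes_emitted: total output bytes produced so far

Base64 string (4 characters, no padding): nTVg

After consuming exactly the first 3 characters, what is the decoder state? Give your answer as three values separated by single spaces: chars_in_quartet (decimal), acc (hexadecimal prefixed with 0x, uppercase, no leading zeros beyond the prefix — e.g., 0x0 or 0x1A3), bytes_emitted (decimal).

Answer: 3 0x274D5 0

Derivation:
After char 0 ('n'=39): chars_in_quartet=1 acc=0x27 bytes_emitted=0
After char 1 ('T'=19): chars_in_quartet=2 acc=0x9D3 bytes_emitted=0
After char 2 ('V'=21): chars_in_quartet=3 acc=0x274D5 bytes_emitted=0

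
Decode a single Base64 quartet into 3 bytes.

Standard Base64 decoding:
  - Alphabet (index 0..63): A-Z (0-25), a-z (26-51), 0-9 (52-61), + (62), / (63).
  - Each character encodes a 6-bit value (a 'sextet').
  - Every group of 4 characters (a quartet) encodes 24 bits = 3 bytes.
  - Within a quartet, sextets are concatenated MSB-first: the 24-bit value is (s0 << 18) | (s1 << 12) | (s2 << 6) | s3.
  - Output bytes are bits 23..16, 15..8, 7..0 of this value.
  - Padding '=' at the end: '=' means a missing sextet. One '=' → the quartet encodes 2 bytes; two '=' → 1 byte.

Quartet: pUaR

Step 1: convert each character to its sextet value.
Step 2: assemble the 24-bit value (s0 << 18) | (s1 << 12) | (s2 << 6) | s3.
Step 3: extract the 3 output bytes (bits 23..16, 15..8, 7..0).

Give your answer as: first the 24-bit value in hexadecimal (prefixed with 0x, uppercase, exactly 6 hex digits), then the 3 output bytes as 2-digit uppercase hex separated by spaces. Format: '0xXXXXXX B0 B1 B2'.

Answer: 0xA54691 A5 46 91

Derivation:
Sextets: p=41, U=20, a=26, R=17
24-bit: (41<<18) | (20<<12) | (26<<6) | 17
      = 0xA40000 | 0x014000 | 0x000680 | 0x000011
      = 0xA54691
Bytes: (v>>16)&0xFF=A5, (v>>8)&0xFF=46, v&0xFF=91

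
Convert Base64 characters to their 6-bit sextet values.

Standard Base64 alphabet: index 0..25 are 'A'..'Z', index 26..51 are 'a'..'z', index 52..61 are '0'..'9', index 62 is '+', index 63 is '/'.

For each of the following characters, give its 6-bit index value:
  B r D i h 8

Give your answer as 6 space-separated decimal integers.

'B': A..Z range, ord('B') − ord('A') = 1
'r': a..z range, 26 + ord('r') − ord('a') = 43
'D': A..Z range, ord('D') − ord('A') = 3
'i': a..z range, 26 + ord('i') − ord('a') = 34
'h': a..z range, 26 + ord('h') − ord('a') = 33
'8': 0..9 range, 52 + ord('8') − ord('0') = 60

Answer: 1 43 3 34 33 60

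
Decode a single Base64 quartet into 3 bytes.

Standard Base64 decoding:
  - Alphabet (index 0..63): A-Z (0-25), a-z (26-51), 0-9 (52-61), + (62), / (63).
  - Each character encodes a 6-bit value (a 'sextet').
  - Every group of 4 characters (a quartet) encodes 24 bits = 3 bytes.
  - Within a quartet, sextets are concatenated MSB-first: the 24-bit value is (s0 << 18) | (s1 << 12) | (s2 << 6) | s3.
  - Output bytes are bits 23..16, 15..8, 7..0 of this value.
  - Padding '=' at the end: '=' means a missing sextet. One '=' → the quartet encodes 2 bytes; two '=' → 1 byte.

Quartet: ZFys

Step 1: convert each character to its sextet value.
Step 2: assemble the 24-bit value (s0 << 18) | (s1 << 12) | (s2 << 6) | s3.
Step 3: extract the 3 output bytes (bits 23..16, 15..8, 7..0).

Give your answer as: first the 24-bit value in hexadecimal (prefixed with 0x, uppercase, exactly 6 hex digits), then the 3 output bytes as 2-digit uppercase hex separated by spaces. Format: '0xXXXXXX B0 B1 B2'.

Sextets: Z=25, F=5, y=50, s=44
24-bit: (25<<18) | (5<<12) | (50<<6) | 44
      = 0x640000 | 0x005000 | 0x000C80 | 0x00002C
      = 0x645CAC
Bytes: (v>>16)&0xFF=64, (v>>8)&0xFF=5C, v&0xFF=AC

Answer: 0x645CAC 64 5C AC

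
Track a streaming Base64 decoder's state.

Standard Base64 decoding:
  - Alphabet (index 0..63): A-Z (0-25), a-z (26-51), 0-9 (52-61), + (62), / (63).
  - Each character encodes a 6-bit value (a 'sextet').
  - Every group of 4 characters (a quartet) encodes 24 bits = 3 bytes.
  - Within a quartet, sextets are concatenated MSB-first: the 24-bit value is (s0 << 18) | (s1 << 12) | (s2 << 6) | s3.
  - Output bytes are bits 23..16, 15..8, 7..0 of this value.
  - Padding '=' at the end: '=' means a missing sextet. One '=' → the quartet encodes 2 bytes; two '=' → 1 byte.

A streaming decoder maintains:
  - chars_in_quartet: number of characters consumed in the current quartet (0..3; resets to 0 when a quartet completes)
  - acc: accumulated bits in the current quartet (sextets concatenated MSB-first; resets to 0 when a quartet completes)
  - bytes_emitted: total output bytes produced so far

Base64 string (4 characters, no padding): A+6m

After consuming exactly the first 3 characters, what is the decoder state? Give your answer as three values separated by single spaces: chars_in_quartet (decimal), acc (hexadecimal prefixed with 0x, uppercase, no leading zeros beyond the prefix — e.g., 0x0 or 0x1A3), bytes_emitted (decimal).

Answer: 3 0xFBA 0

Derivation:
After char 0 ('A'=0): chars_in_quartet=1 acc=0x0 bytes_emitted=0
After char 1 ('+'=62): chars_in_quartet=2 acc=0x3E bytes_emitted=0
After char 2 ('6'=58): chars_in_quartet=3 acc=0xFBA bytes_emitted=0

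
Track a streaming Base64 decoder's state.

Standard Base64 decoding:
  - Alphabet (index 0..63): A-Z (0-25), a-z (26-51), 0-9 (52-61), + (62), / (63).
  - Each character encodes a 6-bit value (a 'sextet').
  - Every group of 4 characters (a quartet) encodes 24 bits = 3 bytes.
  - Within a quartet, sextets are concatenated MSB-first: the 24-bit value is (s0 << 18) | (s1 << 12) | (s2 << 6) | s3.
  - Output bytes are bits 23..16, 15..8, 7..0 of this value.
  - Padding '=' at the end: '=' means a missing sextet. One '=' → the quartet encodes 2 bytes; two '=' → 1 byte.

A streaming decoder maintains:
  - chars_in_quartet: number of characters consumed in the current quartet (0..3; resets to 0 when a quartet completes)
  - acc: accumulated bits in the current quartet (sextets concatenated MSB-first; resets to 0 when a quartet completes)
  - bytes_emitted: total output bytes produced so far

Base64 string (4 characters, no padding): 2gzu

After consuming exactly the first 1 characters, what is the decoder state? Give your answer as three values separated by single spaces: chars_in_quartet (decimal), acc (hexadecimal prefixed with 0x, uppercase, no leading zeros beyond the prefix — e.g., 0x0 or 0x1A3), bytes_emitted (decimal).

Answer: 1 0x36 0

Derivation:
After char 0 ('2'=54): chars_in_quartet=1 acc=0x36 bytes_emitted=0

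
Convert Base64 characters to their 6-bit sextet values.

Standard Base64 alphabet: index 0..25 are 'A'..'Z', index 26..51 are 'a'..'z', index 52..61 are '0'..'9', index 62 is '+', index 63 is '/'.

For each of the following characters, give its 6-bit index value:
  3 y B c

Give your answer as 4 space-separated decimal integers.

Answer: 55 50 1 28

Derivation:
'3': 0..9 range, 52 + ord('3') − ord('0') = 55
'y': a..z range, 26 + ord('y') − ord('a') = 50
'B': A..Z range, ord('B') − ord('A') = 1
'c': a..z range, 26 + ord('c') − ord('a') = 28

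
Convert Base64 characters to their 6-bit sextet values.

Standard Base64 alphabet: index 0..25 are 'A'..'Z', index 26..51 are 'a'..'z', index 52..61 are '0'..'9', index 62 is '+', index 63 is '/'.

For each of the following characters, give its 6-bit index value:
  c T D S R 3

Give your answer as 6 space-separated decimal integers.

'c': a..z range, 26 + ord('c') − ord('a') = 28
'T': A..Z range, ord('T') − ord('A') = 19
'D': A..Z range, ord('D') − ord('A') = 3
'S': A..Z range, ord('S') − ord('A') = 18
'R': A..Z range, ord('R') − ord('A') = 17
'3': 0..9 range, 52 + ord('3') − ord('0') = 55

Answer: 28 19 3 18 17 55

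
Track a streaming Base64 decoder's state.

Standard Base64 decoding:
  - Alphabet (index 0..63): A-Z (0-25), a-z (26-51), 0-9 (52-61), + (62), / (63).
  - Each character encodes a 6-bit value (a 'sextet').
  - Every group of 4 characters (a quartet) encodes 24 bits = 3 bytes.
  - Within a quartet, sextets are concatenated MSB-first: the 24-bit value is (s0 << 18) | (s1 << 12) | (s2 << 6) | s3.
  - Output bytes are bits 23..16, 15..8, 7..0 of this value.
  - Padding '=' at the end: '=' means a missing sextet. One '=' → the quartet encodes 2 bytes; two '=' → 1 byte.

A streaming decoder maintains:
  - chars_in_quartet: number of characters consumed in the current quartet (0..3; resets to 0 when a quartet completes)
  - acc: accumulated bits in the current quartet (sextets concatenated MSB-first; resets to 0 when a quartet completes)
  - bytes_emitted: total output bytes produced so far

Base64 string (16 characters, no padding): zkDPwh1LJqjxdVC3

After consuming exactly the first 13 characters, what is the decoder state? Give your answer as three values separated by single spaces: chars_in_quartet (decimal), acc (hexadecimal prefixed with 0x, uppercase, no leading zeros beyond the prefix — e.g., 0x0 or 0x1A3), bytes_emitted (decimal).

After char 0 ('z'=51): chars_in_quartet=1 acc=0x33 bytes_emitted=0
After char 1 ('k'=36): chars_in_quartet=2 acc=0xCE4 bytes_emitted=0
After char 2 ('D'=3): chars_in_quartet=3 acc=0x33903 bytes_emitted=0
After char 3 ('P'=15): chars_in_quartet=4 acc=0xCE40CF -> emit CE 40 CF, reset; bytes_emitted=3
After char 4 ('w'=48): chars_in_quartet=1 acc=0x30 bytes_emitted=3
After char 5 ('h'=33): chars_in_quartet=2 acc=0xC21 bytes_emitted=3
After char 6 ('1'=53): chars_in_quartet=3 acc=0x30875 bytes_emitted=3
After char 7 ('L'=11): chars_in_quartet=4 acc=0xC21D4B -> emit C2 1D 4B, reset; bytes_emitted=6
After char 8 ('J'=9): chars_in_quartet=1 acc=0x9 bytes_emitted=6
After char 9 ('q'=42): chars_in_quartet=2 acc=0x26A bytes_emitted=6
After char 10 ('j'=35): chars_in_quartet=3 acc=0x9AA3 bytes_emitted=6
After char 11 ('x'=49): chars_in_quartet=4 acc=0x26A8F1 -> emit 26 A8 F1, reset; bytes_emitted=9
After char 12 ('d'=29): chars_in_quartet=1 acc=0x1D bytes_emitted=9

Answer: 1 0x1D 9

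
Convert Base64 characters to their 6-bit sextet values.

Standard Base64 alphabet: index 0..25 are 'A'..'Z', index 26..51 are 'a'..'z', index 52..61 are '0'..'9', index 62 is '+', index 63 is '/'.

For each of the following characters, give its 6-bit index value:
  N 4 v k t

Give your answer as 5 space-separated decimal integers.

'N': A..Z range, ord('N') − ord('A') = 13
'4': 0..9 range, 52 + ord('4') − ord('0') = 56
'v': a..z range, 26 + ord('v') − ord('a') = 47
'k': a..z range, 26 + ord('k') − ord('a') = 36
't': a..z range, 26 + ord('t') − ord('a') = 45

Answer: 13 56 47 36 45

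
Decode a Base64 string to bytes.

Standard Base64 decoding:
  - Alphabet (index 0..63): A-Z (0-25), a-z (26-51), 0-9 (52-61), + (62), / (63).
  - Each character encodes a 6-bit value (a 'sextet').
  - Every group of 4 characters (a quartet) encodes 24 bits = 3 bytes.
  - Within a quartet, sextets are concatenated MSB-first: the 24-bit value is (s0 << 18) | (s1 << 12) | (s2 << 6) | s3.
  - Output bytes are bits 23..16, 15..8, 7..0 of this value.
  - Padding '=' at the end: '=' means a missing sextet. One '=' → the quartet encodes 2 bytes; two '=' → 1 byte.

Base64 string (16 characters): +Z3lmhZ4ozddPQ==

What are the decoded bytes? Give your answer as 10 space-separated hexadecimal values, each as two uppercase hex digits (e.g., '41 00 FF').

After char 0 ('+'=62): chars_in_quartet=1 acc=0x3E bytes_emitted=0
After char 1 ('Z'=25): chars_in_quartet=2 acc=0xF99 bytes_emitted=0
After char 2 ('3'=55): chars_in_quartet=3 acc=0x3E677 bytes_emitted=0
After char 3 ('l'=37): chars_in_quartet=4 acc=0xF99DE5 -> emit F9 9D E5, reset; bytes_emitted=3
After char 4 ('m'=38): chars_in_quartet=1 acc=0x26 bytes_emitted=3
After char 5 ('h'=33): chars_in_quartet=2 acc=0x9A1 bytes_emitted=3
After char 6 ('Z'=25): chars_in_quartet=3 acc=0x26859 bytes_emitted=3
After char 7 ('4'=56): chars_in_quartet=4 acc=0x9A1678 -> emit 9A 16 78, reset; bytes_emitted=6
After char 8 ('o'=40): chars_in_quartet=1 acc=0x28 bytes_emitted=6
After char 9 ('z'=51): chars_in_quartet=2 acc=0xA33 bytes_emitted=6
After char 10 ('d'=29): chars_in_quartet=3 acc=0x28CDD bytes_emitted=6
After char 11 ('d'=29): chars_in_quartet=4 acc=0xA3375D -> emit A3 37 5D, reset; bytes_emitted=9
After char 12 ('P'=15): chars_in_quartet=1 acc=0xF bytes_emitted=9
After char 13 ('Q'=16): chars_in_quartet=2 acc=0x3D0 bytes_emitted=9
Padding '==': partial quartet acc=0x3D0 -> emit 3D; bytes_emitted=10

Answer: F9 9D E5 9A 16 78 A3 37 5D 3D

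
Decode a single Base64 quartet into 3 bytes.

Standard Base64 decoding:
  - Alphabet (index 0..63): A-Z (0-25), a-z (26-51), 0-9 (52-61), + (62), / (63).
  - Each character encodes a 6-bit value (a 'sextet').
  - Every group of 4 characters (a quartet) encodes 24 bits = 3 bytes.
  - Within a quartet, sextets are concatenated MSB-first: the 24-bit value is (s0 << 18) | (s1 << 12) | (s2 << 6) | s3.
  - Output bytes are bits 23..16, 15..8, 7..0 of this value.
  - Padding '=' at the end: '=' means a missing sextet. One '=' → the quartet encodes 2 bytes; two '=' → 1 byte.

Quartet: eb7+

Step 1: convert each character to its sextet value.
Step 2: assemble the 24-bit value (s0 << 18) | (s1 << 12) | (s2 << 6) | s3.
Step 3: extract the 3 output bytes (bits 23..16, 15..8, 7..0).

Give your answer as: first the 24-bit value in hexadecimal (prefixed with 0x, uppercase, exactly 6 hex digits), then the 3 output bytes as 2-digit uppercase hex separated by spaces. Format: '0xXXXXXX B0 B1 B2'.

Sextets: e=30, b=27, 7=59, +=62
24-bit: (30<<18) | (27<<12) | (59<<6) | 62
      = 0x780000 | 0x01B000 | 0x000EC0 | 0x00003E
      = 0x79BEFE
Bytes: (v>>16)&0xFF=79, (v>>8)&0xFF=BE, v&0xFF=FE

Answer: 0x79BEFE 79 BE FE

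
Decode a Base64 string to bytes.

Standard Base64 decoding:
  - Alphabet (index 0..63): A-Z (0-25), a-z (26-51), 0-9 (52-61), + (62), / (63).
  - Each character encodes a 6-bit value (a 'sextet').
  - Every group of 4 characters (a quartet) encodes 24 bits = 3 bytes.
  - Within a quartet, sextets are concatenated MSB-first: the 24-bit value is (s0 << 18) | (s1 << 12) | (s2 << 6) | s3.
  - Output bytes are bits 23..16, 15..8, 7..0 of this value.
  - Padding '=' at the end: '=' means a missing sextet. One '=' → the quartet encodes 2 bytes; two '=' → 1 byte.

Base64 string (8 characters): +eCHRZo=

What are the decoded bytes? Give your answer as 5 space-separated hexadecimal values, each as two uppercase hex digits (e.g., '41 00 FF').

After char 0 ('+'=62): chars_in_quartet=1 acc=0x3E bytes_emitted=0
After char 1 ('e'=30): chars_in_quartet=2 acc=0xF9E bytes_emitted=0
After char 2 ('C'=2): chars_in_quartet=3 acc=0x3E782 bytes_emitted=0
After char 3 ('H'=7): chars_in_quartet=4 acc=0xF9E087 -> emit F9 E0 87, reset; bytes_emitted=3
After char 4 ('R'=17): chars_in_quartet=1 acc=0x11 bytes_emitted=3
After char 5 ('Z'=25): chars_in_quartet=2 acc=0x459 bytes_emitted=3
After char 6 ('o'=40): chars_in_quartet=3 acc=0x11668 bytes_emitted=3
Padding '=': partial quartet acc=0x11668 -> emit 45 9A; bytes_emitted=5

Answer: F9 E0 87 45 9A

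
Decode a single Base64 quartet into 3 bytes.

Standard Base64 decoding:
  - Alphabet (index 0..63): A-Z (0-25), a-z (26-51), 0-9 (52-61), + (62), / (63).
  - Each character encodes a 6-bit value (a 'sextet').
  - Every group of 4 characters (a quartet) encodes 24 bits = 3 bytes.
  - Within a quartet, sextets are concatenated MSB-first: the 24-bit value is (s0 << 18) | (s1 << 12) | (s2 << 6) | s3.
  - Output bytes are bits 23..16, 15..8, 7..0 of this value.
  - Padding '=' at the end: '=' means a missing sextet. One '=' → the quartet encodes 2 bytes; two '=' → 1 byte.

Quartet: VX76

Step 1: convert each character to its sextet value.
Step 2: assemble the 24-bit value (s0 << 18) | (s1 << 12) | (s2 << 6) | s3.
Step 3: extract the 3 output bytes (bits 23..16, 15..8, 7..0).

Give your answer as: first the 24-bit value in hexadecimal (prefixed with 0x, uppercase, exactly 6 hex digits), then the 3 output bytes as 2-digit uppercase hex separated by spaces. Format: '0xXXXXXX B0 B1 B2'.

Sextets: V=21, X=23, 7=59, 6=58
24-bit: (21<<18) | (23<<12) | (59<<6) | 58
      = 0x540000 | 0x017000 | 0x000EC0 | 0x00003A
      = 0x557EFA
Bytes: (v>>16)&0xFF=55, (v>>8)&0xFF=7E, v&0xFF=FA

Answer: 0x557EFA 55 7E FA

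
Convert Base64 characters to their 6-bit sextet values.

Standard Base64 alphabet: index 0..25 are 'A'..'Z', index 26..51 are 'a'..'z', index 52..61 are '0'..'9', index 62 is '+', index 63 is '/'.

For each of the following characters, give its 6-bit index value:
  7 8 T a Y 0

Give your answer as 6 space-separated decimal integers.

Answer: 59 60 19 26 24 52

Derivation:
'7': 0..9 range, 52 + ord('7') − ord('0') = 59
'8': 0..9 range, 52 + ord('8') − ord('0') = 60
'T': A..Z range, ord('T') − ord('A') = 19
'a': a..z range, 26 + ord('a') − ord('a') = 26
'Y': A..Z range, ord('Y') − ord('A') = 24
'0': 0..9 range, 52 + ord('0') − ord('0') = 52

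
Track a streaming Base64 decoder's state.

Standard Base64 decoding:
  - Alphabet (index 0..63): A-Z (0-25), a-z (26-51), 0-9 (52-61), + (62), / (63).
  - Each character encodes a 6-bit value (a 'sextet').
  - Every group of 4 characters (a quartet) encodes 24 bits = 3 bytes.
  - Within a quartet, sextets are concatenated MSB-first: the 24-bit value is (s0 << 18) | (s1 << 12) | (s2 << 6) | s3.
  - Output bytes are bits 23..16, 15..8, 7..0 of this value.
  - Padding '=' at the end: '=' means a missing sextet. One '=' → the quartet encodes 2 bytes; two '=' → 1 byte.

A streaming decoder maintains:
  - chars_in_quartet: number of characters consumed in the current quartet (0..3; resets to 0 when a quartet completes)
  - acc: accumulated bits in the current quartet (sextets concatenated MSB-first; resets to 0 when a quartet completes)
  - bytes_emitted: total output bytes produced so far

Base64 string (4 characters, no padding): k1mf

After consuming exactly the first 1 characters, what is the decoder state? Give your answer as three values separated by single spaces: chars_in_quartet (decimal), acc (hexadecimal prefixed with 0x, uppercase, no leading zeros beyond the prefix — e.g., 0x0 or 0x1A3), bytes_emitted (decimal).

After char 0 ('k'=36): chars_in_quartet=1 acc=0x24 bytes_emitted=0

Answer: 1 0x24 0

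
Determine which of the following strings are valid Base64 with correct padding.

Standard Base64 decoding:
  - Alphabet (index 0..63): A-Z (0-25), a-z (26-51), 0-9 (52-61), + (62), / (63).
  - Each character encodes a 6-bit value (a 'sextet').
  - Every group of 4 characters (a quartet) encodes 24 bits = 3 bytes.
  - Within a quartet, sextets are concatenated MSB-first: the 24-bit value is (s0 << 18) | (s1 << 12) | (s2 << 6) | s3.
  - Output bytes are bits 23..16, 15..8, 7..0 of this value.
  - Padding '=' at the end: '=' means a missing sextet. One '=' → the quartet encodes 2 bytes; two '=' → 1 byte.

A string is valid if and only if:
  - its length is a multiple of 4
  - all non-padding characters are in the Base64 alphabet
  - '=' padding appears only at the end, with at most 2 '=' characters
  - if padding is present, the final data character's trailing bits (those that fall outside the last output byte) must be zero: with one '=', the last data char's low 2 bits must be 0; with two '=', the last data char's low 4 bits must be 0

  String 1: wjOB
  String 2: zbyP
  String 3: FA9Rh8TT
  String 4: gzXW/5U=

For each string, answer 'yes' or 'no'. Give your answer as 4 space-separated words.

Answer: yes yes yes yes

Derivation:
String 1: 'wjOB' → valid
String 2: 'zbyP' → valid
String 3: 'FA9Rh8TT' → valid
String 4: 'gzXW/5U=' → valid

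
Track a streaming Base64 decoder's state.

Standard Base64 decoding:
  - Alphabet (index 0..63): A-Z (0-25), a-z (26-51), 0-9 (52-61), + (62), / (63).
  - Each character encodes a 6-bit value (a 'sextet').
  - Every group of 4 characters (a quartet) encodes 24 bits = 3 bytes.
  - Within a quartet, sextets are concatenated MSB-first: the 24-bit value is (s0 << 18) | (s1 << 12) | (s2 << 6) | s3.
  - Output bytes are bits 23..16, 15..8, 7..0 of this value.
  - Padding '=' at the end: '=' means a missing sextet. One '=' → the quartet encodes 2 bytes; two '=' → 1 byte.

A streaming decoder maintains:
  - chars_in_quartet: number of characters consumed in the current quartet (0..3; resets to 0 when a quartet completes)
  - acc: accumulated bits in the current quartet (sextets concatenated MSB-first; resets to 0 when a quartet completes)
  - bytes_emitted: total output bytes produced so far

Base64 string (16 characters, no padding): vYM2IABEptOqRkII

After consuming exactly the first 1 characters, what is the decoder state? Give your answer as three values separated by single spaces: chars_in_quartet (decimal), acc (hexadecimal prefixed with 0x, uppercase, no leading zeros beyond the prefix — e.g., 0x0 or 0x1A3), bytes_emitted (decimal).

After char 0 ('v'=47): chars_in_quartet=1 acc=0x2F bytes_emitted=0

Answer: 1 0x2F 0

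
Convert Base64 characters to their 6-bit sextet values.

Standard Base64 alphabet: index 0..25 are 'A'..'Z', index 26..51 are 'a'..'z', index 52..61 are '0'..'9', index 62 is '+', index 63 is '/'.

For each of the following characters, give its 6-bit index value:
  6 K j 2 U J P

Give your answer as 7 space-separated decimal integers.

Answer: 58 10 35 54 20 9 15

Derivation:
'6': 0..9 range, 52 + ord('6') − ord('0') = 58
'K': A..Z range, ord('K') − ord('A') = 10
'j': a..z range, 26 + ord('j') − ord('a') = 35
'2': 0..9 range, 52 + ord('2') − ord('0') = 54
'U': A..Z range, ord('U') − ord('A') = 20
'J': A..Z range, ord('J') − ord('A') = 9
'P': A..Z range, ord('P') − ord('A') = 15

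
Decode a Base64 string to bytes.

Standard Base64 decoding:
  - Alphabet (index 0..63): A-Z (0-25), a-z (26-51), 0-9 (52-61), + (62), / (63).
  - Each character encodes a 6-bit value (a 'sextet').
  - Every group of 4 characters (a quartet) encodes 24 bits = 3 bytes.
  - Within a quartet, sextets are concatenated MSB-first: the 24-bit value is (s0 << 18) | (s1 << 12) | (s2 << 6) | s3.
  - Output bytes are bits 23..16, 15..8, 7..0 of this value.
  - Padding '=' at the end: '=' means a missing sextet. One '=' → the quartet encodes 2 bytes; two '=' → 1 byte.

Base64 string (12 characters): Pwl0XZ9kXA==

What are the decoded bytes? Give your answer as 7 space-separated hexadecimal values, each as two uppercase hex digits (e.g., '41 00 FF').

After char 0 ('P'=15): chars_in_quartet=1 acc=0xF bytes_emitted=0
After char 1 ('w'=48): chars_in_quartet=2 acc=0x3F0 bytes_emitted=0
After char 2 ('l'=37): chars_in_quartet=3 acc=0xFC25 bytes_emitted=0
After char 3 ('0'=52): chars_in_quartet=4 acc=0x3F0974 -> emit 3F 09 74, reset; bytes_emitted=3
After char 4 ('X'=23): chars_in_quartet=1 acc=0x17 bytes_emitted=3
After char 5 ('Z'=25): chars_in_quartet=2 acc=0x5D9 bytes_emitted=3
After char 6 ('9'=61): chars_in_quartet=3 acc=0x1767D bytes_emitted=3
After char 7 ('k'=36): chars_in_quartet=4 acc=0x5D9F64 -> emit 5D 9F 64, reset; bytes_emitted=6
After char 8 ('X'=23): chars_in_quartet=1 acc=0x17 bytes_emitted=6
After char 9 ('A'=0): chars_in_quartet=2 acc=0x5C0 bytes_emitted=6
Padding '==': partial quartet acc=0x5C0 -> emit 5C; bytes_emitted=7

Answer: 3F 09 74 5D 9F 64 5C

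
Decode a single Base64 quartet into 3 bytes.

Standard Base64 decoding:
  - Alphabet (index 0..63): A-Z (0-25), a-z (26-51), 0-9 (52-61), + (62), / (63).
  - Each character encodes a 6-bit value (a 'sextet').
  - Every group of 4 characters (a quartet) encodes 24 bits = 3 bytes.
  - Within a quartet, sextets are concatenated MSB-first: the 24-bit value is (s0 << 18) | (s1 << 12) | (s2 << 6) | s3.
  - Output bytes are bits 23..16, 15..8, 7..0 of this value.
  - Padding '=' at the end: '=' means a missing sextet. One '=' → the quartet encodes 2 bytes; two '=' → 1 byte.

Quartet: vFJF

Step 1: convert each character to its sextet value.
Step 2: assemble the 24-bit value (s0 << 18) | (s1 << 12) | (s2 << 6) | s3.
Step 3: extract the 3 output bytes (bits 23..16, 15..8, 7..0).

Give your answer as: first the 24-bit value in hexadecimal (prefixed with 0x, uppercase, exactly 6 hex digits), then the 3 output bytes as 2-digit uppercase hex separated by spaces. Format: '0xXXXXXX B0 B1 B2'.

Answer: 0xBC5245 BC 52 45

Derivation:
Sextets: v=47, F=5, J=9, F=5
24-bit: (47<<18) | (5<<12) | (9<<6) | 5
      = 0xBC0000 | 0x005000 | 0x000240 | 0x000005
      = 0xBC5245
Bytes: (v>>16)&0xFF=BC, (v>>8)&0xFF=52, v&0xFF=45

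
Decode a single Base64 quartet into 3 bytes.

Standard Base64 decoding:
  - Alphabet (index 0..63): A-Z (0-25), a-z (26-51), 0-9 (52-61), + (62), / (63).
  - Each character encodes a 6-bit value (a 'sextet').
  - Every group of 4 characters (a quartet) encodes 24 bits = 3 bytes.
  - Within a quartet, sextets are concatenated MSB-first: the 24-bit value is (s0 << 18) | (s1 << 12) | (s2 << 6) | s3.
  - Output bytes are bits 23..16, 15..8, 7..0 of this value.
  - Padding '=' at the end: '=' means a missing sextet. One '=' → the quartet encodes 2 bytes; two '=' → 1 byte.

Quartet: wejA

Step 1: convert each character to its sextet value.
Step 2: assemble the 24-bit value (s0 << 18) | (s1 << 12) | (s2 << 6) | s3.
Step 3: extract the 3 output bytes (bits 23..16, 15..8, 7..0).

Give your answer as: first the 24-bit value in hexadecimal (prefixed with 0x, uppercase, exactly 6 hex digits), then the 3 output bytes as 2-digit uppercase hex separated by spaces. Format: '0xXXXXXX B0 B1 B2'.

Answer: 0xC1E8C0 C1 E8 C0

Derivation:
Sextets: w=48, e=30, j=35, A=0
24-bit: (48<<18) | (30<<12) | (35<<6) | 0
      = 0xC00000 | 0x01E000 | 0x0008C0 | 0x000000
      = 0xC1E8C0
Bytes: (v>>16)&0xFF=C1, (v>>8)&0xFF=E8, v&0xFF=C0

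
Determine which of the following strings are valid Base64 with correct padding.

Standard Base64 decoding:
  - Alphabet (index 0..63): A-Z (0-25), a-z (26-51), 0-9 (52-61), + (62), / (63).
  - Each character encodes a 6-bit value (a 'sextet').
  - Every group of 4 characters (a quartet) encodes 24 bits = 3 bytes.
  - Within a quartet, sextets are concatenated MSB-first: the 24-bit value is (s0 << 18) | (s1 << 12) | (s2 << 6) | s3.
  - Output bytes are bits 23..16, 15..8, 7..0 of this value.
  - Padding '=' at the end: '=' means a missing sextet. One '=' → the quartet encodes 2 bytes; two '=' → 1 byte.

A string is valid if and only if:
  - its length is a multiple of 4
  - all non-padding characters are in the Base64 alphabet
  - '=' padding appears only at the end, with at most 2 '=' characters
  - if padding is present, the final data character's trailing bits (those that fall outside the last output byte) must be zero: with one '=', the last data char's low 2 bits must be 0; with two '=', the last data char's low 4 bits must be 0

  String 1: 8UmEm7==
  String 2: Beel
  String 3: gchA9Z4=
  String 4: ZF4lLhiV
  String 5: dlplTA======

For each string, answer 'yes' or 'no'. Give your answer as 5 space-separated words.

Answer: no yes yes yes no

Derivation:
String 1: '8UmEm7==' → invalid (bad trailing bits)
String 2: 'Beel' → valid
String 3: 'gchA9Z4=' → valid
String 4: 'ZF4lLhiV' → valid
String 5: 'dlplTA======' → invalid (6 pad chars (max 2))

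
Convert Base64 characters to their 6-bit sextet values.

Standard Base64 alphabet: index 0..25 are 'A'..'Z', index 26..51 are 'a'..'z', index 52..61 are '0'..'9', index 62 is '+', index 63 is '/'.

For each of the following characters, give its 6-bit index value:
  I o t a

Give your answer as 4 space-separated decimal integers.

Answer: 8 40 45 26

Derivation:
'I': A..Z range, ord('I') − ord('A') = 8
'o': a..z range, 26 + ord('o') − ord('a') = 40
't': a..z range, 26 + ord('t') − ord('a') = 45
'a': a..z range, 26 + ord('a') − ord('a') = 26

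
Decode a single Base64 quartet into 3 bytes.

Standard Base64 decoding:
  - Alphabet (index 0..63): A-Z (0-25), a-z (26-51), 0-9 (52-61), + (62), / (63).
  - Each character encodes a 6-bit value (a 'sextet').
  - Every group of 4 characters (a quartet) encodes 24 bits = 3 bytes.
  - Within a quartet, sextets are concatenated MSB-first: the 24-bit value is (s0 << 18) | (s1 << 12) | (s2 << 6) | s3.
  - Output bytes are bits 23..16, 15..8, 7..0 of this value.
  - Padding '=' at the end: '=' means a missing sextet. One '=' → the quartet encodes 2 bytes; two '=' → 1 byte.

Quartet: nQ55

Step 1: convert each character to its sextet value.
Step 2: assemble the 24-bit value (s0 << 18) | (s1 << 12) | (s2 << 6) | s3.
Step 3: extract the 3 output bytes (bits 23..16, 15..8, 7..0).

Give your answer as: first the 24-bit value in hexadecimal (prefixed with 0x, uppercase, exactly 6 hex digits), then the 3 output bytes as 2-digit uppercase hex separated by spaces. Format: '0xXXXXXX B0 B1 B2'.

Sextets: n=39, Q=16, 5=57, 5=57
24-bit: (39<<18) | (16<<12) | (57<<6) | 57
      = 0x9C0000 | 0x010000 | 0x000E40 | 0x000039
      = 0x9D0E79
Bytes: (v>>16)&0xFF=9D, (v>>8)&0xFF=0E, v&0xFF=79

Answer: 0x9D0E79 9D 0E 79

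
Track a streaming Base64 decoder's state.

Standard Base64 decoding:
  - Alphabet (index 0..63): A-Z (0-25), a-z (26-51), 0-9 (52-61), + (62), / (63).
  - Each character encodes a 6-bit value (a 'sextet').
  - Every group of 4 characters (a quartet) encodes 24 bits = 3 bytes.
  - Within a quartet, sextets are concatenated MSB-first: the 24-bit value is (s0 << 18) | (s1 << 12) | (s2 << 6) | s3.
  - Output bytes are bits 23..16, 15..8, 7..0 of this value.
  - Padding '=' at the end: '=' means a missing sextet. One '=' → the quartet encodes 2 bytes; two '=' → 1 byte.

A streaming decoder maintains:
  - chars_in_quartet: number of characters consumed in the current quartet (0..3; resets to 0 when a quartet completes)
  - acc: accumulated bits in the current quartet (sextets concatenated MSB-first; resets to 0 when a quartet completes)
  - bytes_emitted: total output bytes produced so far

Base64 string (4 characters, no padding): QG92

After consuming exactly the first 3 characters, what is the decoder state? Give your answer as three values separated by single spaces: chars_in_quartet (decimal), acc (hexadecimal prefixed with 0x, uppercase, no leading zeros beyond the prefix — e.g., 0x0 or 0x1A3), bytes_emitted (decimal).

Answer: 3 0x101BD 0

Derivation:
After char 0 ('Q'=16): chars_in_quartet=1 acc=0x10 bytes_emitted=0
After char 1 ('G'=6): chars_in_quartet=2 acc=0x406 bytes_emitted=0
After char 2 ('9'=61): chars_in_quartet=3 acc=0x101BD bytes_emitted=0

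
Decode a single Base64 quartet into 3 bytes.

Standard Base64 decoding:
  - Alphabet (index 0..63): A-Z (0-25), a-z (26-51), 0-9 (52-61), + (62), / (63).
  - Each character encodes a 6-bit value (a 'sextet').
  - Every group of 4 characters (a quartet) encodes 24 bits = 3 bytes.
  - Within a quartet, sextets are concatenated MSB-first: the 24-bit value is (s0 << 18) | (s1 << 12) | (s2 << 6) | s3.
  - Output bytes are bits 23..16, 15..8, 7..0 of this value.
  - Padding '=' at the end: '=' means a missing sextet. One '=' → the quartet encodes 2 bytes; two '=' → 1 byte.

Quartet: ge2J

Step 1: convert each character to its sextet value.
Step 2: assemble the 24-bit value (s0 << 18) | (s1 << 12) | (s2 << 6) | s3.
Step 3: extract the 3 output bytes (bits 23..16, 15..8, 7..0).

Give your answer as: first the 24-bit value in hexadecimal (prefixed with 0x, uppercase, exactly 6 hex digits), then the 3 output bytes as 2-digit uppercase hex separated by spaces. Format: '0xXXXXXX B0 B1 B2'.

Answer: 0x81ED89 81 ED 89

Derivation:
Sextets: g=32, e=30, 2=54, J=9
24-bit: (32<<18) | (30<<12) | (54<<6) | 9
      = 0x800000 | 0x01E000 | 0x000D80 | 0x000009
      = 0x81ED89
Bytes: (v>>16)&0xFF=81, (v>>8)&0xFF=ED, v&0xFF=89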